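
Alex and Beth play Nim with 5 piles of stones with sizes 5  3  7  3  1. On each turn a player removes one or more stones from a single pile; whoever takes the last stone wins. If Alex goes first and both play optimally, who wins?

Bitwise XOR of the heap sizes:
  101  (5)
  011  (3)
  111  (7)
  011  (3)
  001  (1)
  ---
  011  (3)
The nim-sum is 3 ≠ 0, so this is an N-position: the player to move can win; Alex has a winning move.

Alex wins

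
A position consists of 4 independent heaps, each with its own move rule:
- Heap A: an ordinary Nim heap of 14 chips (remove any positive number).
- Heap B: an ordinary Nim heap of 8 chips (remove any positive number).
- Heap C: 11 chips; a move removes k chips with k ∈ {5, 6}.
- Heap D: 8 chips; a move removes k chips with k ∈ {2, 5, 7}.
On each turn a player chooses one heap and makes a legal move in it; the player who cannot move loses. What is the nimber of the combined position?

Heap A is a plain Nim heap of size 14, so its Grundy value is 14.
Heap B is a plain Nim heap of size 8, so its Grundy value is 8.
For heap C, compute g(0), g(1), … with moves {5, 6}:
k:     0  1  2  3  4  5  6  7  8  9 10 11
g(k):  0  0  0  0  0  1  1  1  1  1  2  0
So g(11) = 0.
Build the Grundy sequence for heap D with g(k) = mex{g(k−s) : s ∈ {2, 5, 7}, s ≤ k}:
g(0) = mex{} = 0
g(1) = mex{} = 0
g(2) = mex{0} = 1
g(3) = mex{0} = 1
g(4) = mex{1} = 0
g(5) = mex{0,1} = 2
g(6) = mex{0} = 1
g(7) = mex{0,1,2} = 3
g(8) = mex{0,1} = 2
So g(8) = 2.
The value of a disjunctive sum is the nim-sum of the parts.
Combined value = 14 XOR 8 XOR 0 XOR 2 = 4.

4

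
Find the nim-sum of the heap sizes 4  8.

12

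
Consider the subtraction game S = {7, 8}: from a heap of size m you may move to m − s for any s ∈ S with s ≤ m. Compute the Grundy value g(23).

1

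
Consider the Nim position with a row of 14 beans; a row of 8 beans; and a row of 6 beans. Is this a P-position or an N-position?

P-position

Nim-sum: 14 ⊕ 8 ⊕ 6 = 0.
The nim-sum is 0, so this is a P-position: the player to move is in a losing position under optimal play.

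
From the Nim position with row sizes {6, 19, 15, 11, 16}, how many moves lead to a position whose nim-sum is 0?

Compute the nim-sum pairwise:
6 XOR 19 = 21
21 XOR 15 = 26
26 XOR 11 = 17
17 XOR 16 = 1
The overall nim-sum is X = 1. A row of size p has a winning move iff p XOR X < p (reduce it to p XOR X).
  6: 6 XOR 1 = 7 ≥ 6 — no move.
  19: 19 XOR 1 = 18 < 19 — winning move (to 18).
  15: 15 XOR 1 = 14 < 15 — winning move (to 14).
  11: 11 XOR 1 = 10 < 11 — winning move (to 10).
  16: 16 XOR 1 = 17 ≥ 16 — no move.
That gives 3 winning moves.

3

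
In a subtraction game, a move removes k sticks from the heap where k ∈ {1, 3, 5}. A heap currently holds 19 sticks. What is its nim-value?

Compute g(0), g(1), … for moves {1, 3, 5}:
k:     0  1  2  3  4  5  6  7  8  9 10 11 12 13 14 15 16 17 18 19
g(k):  0  1  0  1  0  1  0  1  0  1  0  1  0  1  0  1  0  1  0  1
So g(19) = 1.

1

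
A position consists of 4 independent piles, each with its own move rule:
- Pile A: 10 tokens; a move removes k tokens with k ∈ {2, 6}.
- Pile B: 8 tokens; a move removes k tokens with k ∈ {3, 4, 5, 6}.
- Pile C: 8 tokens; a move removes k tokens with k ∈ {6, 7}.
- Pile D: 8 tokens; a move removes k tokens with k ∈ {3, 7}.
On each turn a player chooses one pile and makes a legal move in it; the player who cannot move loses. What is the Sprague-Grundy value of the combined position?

0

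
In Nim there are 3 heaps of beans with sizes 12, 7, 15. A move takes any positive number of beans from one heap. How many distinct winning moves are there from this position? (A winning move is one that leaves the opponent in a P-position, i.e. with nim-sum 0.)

3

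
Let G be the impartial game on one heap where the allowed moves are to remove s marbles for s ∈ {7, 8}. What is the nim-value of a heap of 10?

1

Grundy values for subtraction set {7, 8}:
g(0) = mex{} = 0
g(1) = mex{} = 0
g(2) = mex{} = 0
g(3) = mex{} = 0
g(4) = mex{} = 0
g(5) = mex{} = 0
g(6) = mex{} = 0
g(7) = mex{0} = 1
g(8) = mex{0} = 1
g(9) = mex{0} = 1
g(10) = mex{0} = 1
So g(10) = 1.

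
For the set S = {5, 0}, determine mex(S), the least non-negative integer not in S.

1

0 is in the set but 1 is not, so the mex is 1.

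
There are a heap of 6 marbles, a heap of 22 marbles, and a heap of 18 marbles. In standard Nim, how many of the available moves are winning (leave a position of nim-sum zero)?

Bitwise XOR of the heap sizes:
  00110  (6)
  10110  (22)
  10010  (18)
  -----
  00010  (2)
The overall nim-sum is X = 2. A heap of size p has a winning move iff p XOR X < p (reduce it to p XOR X).
  6: 6 XOR 2 = 4 < 6 — winning move (to 4).
  22: 22 XOR 2 = 20 < 22 — winning move (to 20).
  18: 18 XOR 2 = 16 < 18 — winning move (to 16).
That gives 3 winning moves.

3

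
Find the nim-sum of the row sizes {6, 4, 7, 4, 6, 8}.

Nim-sum: 6 XOR 4 XOR 7 XOR 4 XOR 6 XOR 8 = 15.

15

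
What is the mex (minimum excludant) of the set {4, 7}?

0

0 is not in the set, so the mex is 0.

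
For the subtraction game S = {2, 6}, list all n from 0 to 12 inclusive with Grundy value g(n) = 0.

Compute g(0), g(1), … for moves {2, 6}:
k:     0  1  2  3  4  5  6  7  8  9 10 11 12
g(k):  0  0  1  1  0  0  1  1  0  0  1  1  0
The P-positions (g = 0) in 0..12 are 0, 1, 4, 5, 8, 9, 12.

0, 1, 4, 5, 8, 9, 12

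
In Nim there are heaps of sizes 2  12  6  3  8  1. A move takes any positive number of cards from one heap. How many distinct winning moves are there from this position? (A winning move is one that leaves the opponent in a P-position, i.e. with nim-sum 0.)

3

Nim-sum: 2 ⊕ 12 ⊕ 6 ⊕ 3 ⊕ 8 ⊕ 1 = 2.
The overall nim-sum is X = 2. A heap of size p has a winning move iff p XOR X < p (reduce it to p XOR X).
  2: 2 XOR 2 = 0 < 2 — winning move (to 0).
  12: 12 XOR 2 = 14 ≥ 12 — no move.
  6: 6 XOR 2 = 4 < 6 — winning move (to 4).
  3: 3 XOR 2 = 1 < 3 — winning move (to 1).
  8: 8 XOR 2 = 10 ≥ 8 — no move.
  1: 1 XOR 2 = 3 ≥ 1 — no move.
That gives 3 winning moves.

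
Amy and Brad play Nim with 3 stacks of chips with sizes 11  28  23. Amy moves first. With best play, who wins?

Brad wins

Write each in binary and XOR column by column:
  01011  (11)
  11100  (28)
  10111  (23)
  -----
  00000  (0)
The nim-sum is 0, so this is a P-position: the player to move is in a losing position under optimal play; Amy is about to move from it and so loses — Brad wins.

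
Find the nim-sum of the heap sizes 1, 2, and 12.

15

Compute the nim-sum pairwise:
1 XOR 2 = 3
3 XOR 12 = 15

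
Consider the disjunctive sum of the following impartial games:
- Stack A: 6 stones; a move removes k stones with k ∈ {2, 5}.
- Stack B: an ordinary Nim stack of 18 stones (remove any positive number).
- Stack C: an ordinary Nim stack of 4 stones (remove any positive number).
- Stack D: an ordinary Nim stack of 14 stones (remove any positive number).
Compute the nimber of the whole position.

25

For stack A, compute g(0), g(1), … with moves {2, 5}:
k:     0  1  2  3  4  5  6
g(k):  0  0  1  1  0  2  1
So g(6) = 1.
Stack B is a plain Nim stack of size 18, so its Grundy value is 18.
Stack C is a plain Nim stack of size 4, so its Grundy value is 4.
Stack D is a plain Nim stack of size 14, so its Grundy value is 14.
The value of a disjunctive sum is the nim-sum of the parts.
Combined value = 1 ⊕ 18 ⊕ 4 ⊕ 14 = 25.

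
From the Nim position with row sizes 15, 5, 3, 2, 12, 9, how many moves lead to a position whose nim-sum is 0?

Compute the nim-sum pairwise:
15 ^ 5 = 10
10 ^ 3 = 9
9 ^ 2 = 11
11 ^ 12 = 7
7 ^ 9 = 14
The overall nim-sum is X = 14. A row of size p has a winning move iff p XOR X < p (reduce it to p XOR X).
  15: 15 XOR 14 = 1 < 15 — winning move (to 1).
  5: 5 XOR 14 = 11 ≥ 5 — no move.
  3: 3 XOR 14 = 13 ≥ 3 — no move.
  2: 2 XOR 14 = 12 ≥ 2 — no move.
  12: 12 XOR 14 = 2 < 12 — winning move (to 2).
  9: 9 XOR 14 = 7 < 9 — winning move (to 7).
That gives 3 winning moves.

3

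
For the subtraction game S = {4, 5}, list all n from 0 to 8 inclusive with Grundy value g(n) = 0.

0, 1, 2, 3

Build the Grundy sequence with g(k) = mex{g(k−s) : s ∈ {4, 5}, s ≤ k}:
k:     0  1  2  3  4  5  6  7  8
g(k):  0  0  0  0  1  1  1  1  2
The P-positions (g = 0) in 0..8 are 0, 1, 2, 3.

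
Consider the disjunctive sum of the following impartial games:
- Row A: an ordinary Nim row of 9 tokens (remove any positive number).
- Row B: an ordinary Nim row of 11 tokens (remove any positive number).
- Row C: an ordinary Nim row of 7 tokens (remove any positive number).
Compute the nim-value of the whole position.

5

Row A is a plain Nim row of size 9, so its Grundy value is 9.
Row B is a plain Nim row of size 11, so its Grundy value is 11.
Row C is a plain Nim row of size 7, so its Grundy value is 7.
By the Sprague-Grundy theorem, the Grundy value of a sum of independent games is the XOR of the component values.
Combined value = 9 XOR 11 XOR 7 = 5.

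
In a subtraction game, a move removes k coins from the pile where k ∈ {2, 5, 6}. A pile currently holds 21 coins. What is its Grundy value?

Compute g(0), g(1), … for moves {2, 5, 6}:
k:     0  1  2  3  4  5  6  7  8  9 10 11 12 13 14 15 16 17 18 19 20 21
g(k):  0  0  1  1  0  2  1  3  0  2  1  0  0  1  1  0  2  1  3  0  2  1
So g(21) = 1.

1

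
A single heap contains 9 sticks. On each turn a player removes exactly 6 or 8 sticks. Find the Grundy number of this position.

1

Grundy values for subtraction set {6, 8}:
k:     0  1  2  3  4  5  6  7  8  9
g(k):  0  0  0  0  0  0  1  1  1  1
So g(9) = 1.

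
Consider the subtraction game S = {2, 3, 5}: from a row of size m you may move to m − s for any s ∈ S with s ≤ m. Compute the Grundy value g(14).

Build the Grundy sequence with g(k) = mex{g(k−s) : s ∈ {2, 3, 5}, s ≤ k}:
g(0) = mex{} = 0
g(1) = mex{} = 0
g(2) = mex{0} = 1
g(3) = mex{0} = 1
g(4) = mex{0,1} = 2
g(5) = mex{0,1} = 2
g(6) = mex{0,1,2} = 3
g(7) = mex{1,2} = 0
g(8) = mex{1,2,3} = 0
g(9) = mex{0,2,3} = 1
g(10) = mex{0,2} = 1
g(11) = mex{0,1,3} = 2
g(12) = mex{0,1} = 2
g(13) = mex{0,1,2} = 3
g(14) = mex{1,2} = 0
So g(14) = 0.

0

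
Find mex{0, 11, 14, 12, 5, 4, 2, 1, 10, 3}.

6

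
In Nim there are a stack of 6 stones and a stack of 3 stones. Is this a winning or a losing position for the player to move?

Winning position

Compute the nim-sum pairwise:
6 XOR 3 = 5
The nim-sum is 5 ≠ 0, so this is an N-position: the player to move can win.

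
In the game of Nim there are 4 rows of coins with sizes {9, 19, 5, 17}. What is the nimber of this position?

Nim-sum: 9 ^ 19 ^ 5 ^ 17 = 14.

14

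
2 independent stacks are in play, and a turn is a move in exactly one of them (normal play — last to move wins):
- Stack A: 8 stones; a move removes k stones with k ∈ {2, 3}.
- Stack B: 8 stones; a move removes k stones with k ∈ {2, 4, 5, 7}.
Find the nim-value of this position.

5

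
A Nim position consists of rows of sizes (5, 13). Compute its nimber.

Compute the nim-sum pairwise:
5 ⊕ 13 = 8

8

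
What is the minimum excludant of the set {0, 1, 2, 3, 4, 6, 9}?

5

The values 0, 1, 2, 3, 4 are all present; 5 is the first non-negative integer missing from the set.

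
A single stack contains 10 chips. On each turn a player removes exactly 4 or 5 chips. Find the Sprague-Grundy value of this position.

0

Compute g(0), g(1), … for moves {4, 5}:
k:     0  1  2  3  4  5  6  7  8  9 10
g(k):  0  0  0  0  1  1  1  1  2  0  0
So g(10) = 0.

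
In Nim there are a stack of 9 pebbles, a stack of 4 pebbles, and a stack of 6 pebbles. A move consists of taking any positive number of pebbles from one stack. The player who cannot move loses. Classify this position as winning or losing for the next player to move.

Winning position

Compute the nim-sum pairwise:
9 ^ 4 = 13
13 ^ 6 = 11
The nim-sum is 11 ≠ 0, so this is an N-position: the player to move can win.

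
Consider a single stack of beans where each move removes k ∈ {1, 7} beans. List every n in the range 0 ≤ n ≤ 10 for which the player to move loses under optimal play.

0, 2, 4, 6, 8, 10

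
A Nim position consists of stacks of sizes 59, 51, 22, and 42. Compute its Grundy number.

Nim-sum: 59 ^ 51 ^ 22 ^ 42 = 52.

52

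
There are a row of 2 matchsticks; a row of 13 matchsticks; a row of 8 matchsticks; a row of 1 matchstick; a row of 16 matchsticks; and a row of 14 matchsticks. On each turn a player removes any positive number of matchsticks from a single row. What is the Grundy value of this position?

24

In binary:
  00010  (2)
  01101  (13)
  01000  (8)
  00001  (1)
  10000  (16)
  01110  (14)
  -----
  11000  (24)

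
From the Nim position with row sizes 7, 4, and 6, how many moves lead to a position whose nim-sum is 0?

3

Compute the nim-sum pairwise:
7 XOR 4 = 3
3 XOR 6 = 5
The overall nim-sum is X = 5. A row of size p has a winning move iff p XOR X < p (reduce it to p XOR X).
  7: 7 XOR 5 = 2 < 7 — winning move (to 2).
  4: 4 XOR 5 = 1 < 4 — winning move (to 1).
  6: 6 XOR 5 = 3 < 6 — winning move (to 3).
That gives 3 winning moves.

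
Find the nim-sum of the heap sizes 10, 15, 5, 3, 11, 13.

Compute the nim-sum pairwise:
10 XOR 15 = 5
5 XOR 5 = 0
0 XOR 3 = 3
3 XOR 11 = 8
8 XOR 13 = 5

5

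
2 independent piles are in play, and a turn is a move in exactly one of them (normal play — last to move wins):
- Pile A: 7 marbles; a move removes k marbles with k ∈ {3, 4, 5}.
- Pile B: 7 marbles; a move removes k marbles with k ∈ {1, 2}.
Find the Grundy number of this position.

For pile A, compute g(0), g(1), … with moves {3, 4, 5}:
g(0) = mex{} = 0
g(1) = mex{} = 0
g(2) = mex{} = 0
g(3) = mex{0} = 1
g(4) = mex{0} = 1
g(5) = mex{0} = 1
g(6) = mex{0,1} = 2
g(7) = mex{0,1} = 2
So g(7) = 2.
Grundy values for pile B (subtraction set {1, 2}):
g(0) = mex{} = 0
g(1) = mex{0} = 1
g(2) = mex{0,1} = 2
g(3) = mex{1,2} = 0
g(4) = mex{0,2} = 1
g(5) = mex{0,1} = 2
g(6) = mex{1,2} = 0
g(7) = mex{0,2} = 1
So g(7) = 1.
The value of a disjunctive sum is the nim-sum of the parts.
Combined value = 2 XOR 1 = 3.

3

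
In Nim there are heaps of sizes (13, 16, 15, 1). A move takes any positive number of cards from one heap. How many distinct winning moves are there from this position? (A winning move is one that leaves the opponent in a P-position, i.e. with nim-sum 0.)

1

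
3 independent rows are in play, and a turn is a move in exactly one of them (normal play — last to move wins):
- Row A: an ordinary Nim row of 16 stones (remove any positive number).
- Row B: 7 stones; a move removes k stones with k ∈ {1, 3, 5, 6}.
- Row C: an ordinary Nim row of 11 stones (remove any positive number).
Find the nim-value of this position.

24

Row A is a plain Nim row of size 16, so its Grundy value is 16.
Grundy values for row B (subtraction set {1, 3, 5, 6}):
k:     0  1  2  3  4  5  6  7
g(k):  0  1  0  1  0  1  2  3
So g(7) = 3.
Row C is a plain Nim row of size 11, so its Grundy value is 11.
By the Sprague-Grundy theorem, the Grundy value of a sum of independent games is the XOR of the component values.
Combined value = 16 ⊕ 3 ⊕ 11 = 24.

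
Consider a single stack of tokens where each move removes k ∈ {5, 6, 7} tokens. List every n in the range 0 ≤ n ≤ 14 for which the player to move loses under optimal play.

Grundy values for subtraction set {5, 6, 7}:
k:     0  1  2  3  4  5  6  7  8  9 10 11 12 13 14
g(k):  0  0  0  0  0  1  1  1  1  1  2  2  0  0  0
The P-positions (g = 0) in 0..14 are 0, 1, 2, 3, 4, 12, 13, 14.

0, 1, 2, 3, 4, 12, 13, 14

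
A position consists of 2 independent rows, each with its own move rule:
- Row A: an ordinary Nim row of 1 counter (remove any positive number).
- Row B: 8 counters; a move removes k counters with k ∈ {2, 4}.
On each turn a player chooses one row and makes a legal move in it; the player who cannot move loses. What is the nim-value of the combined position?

0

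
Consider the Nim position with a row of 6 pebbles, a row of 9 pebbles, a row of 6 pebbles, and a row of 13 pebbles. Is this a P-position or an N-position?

N-position

Bitwise XOR of the heap sizes:
  0110  (6)
  1001  (9)
  0110  (6)
  1101  (13)
  ----
  0100  (4)
The nim-sum is 4 ≠ 0, so this is an N-position: the player to move can win.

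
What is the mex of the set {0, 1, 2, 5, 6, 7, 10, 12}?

The values 0, 1, 2 are all present; 3 is the first non-negative integer missing from the set.

3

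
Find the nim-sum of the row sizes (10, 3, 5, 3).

Compute the nim-sum pairwise:
10 ^ 3 = 9
9 ^ 5 = 12
12 ^ 3 = 15

15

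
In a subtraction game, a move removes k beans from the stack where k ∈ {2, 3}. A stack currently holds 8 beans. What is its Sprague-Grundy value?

Build the Grundy sequence with g(k) = mex{g(k−s) : s ∈ {2, 3}, s ≤ k}:
k:     0  1  2  3  4  5  6  7  8
g(k):  0  0  1  1  2  0  0  1  1
So g(8) = 1.

1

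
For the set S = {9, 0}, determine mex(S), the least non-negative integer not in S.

0 is in the set but 1 is not, so the mex is 1.

1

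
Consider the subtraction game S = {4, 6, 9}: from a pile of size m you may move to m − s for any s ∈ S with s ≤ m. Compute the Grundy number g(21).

Compute g(0), g(1), … for moves {4, 6, 9}:
k:     0  1  2  3  4  5  6  7  8  9 10 11 12 13 14 15 16 17 18 19 20 21
g(k):  0  0  0  0  1  1  1  1  2  2  2  2  3  0  0  0  0  1  1  1  1  2
So g(21) = 2.

2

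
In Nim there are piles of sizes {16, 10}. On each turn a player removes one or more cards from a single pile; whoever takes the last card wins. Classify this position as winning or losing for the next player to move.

Compute the nim-sum pairwise:
16 ⊕ 10 = 26
The nim-sum is 26 ≠ 0, so this is an N-position: the player to move can win.

Winning position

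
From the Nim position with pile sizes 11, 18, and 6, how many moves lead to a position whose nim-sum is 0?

1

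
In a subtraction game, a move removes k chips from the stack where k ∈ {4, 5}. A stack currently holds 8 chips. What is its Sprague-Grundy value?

2

Build the Grundy sequence with g(k) = mex{g(k−s) : s ∈ {4, 5}, s ≤ k}:
k:     0  1  2  3  4  5  6  7  8
g(k):  0  0  0  0  1  1  1  1  2
So g(8) = 2.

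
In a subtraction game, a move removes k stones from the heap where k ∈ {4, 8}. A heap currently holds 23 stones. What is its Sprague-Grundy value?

Grundy values for subtraction set {4, 8}:
k:     0  1  2  3  4  5  6  7  8  9 10 11 12 13 14 15 16 17 18 19 20 21 22 23
g(k):  0  0  0  0  1  1  1  1  2  2  2  2  0  0  0  0  1  1  1  1  2  2  2  2
So g(23) = 2.

2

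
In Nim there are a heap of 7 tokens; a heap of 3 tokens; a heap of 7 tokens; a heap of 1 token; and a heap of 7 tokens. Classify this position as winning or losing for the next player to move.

Compute the nim-sum pairwise:
7 XOR 3 = 4
4 XOR 7 = 3
3 XOR 1 = 2
2 XOR 7 = 5
The nim-sum is 5 ≠ 0, so this is an N-position: the player to move can win.

Winning position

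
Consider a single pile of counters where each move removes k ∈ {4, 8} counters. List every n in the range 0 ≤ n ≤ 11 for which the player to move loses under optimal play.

Grundy values for subtraction set {4, 8}:
g(0) = mex{} = 0
g(1) = mex{} = 0
g(2) = mex{} = 0
g(3) = mex{} = 0
g(4) = mex{0} = 1
g(5) = mex{0} = 1
g(6) = mex{0} = 1
g(7) = mex{0} = 1
g(8) = mex{0,1} = 2
g(9) = mex{0,1} = 2
g(10) = mex{0,1} = 2
g(11) = mex{0,1} = 2
The P-positions (g = 0) in 0..11 are 0, 1, 2, 3.

0, 1, 2, 3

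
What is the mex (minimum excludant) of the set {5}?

0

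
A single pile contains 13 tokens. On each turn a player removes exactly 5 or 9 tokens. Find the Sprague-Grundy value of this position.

Grundy values for subtraction set {5, 9}:
g(0) = mex{} = 0
g(1) = mex{} = 0
g(2) = mex{} = 0
g(3) = mex{} = 0
g(4) = mex{} = 0
g(5) = mex{0} = 1
g(6) = mex{0} = 1
g(7) = mex{0} = 1
g(8) = mex{0} = 1
g(9) = mex{0} = 1
g(10) = mex{0,1} = 2
g(11) = mex{0,1} = 2
g(12) = mex{0,1} = 2
g(13) = mex{0,1} = 2
So g(13) = 2.

2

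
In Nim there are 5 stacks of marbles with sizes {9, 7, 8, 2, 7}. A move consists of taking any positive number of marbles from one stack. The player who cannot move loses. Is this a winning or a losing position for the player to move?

Winning position

Nim-sum: 9 ⊕ 7 ⊕ 8 ⊕ 2 ⊕ 7 = 3.
The nim-sum is 3 ≠ 0, so this is an N-position: the player to move can win.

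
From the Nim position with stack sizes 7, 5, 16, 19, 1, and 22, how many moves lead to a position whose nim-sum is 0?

3

Compute the nim-sum pairwise:
7 XOR 5 = 2
2 XOR 16 = 18
18 XOR 19 = 1
1 XOR 1 = 0
0 XOR 22 = 22
The overall nim-sum is X = 22. A stack of size p has a winning move iff p XOR X < p (reduce it to p XOR X).
  7: 7 XOR 22 = 17 ≥ 7 — no move.
  5: 5 XOR 22 = 19 ≥ 5 — no move.
  16: 16 XOR 22 = 6 < 16 — winning move (to 6).
  19: 19 XOR 22 = 5 < 19 — winning move (to 5).
  1: 1 XOR 22 = 23 ≥ 1 — no move.
  22: 22 XOR 22 = 0 < 22 — winning move (to 0).
That gives 3 winning moves.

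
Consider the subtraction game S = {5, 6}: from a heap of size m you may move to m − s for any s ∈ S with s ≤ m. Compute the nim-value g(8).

Grundy values for subtraction set {5, 6}:
k:     0  1  2  3  4  5  6  7  8
g(k):  0  0  0  0  0  1  1  1  1
So g(8) = 1.

1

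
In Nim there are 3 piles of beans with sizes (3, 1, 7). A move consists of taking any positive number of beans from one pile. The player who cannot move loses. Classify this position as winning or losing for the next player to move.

Nim-sum: 3 ⊕ 1 ⊕ 7 = 5.
The nim-sum is 5 ≠ 0, so this is an N-position: the player to move can win.

Winning position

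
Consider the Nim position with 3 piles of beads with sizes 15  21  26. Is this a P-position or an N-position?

P-position

In binary:
  01111  (15)
  10101  (21)
  11010  (26)
  -----
  00000  (0)
The nim-sum is 0, so this is a P-position: the player to move is in a losing position under optimal play.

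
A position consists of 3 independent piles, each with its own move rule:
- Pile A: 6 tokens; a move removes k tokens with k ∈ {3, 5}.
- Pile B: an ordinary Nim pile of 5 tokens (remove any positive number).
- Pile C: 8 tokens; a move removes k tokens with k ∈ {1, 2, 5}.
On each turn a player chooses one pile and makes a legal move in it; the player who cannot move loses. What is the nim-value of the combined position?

5

Grundy values for pile A (subtraction set {3, 5}):
g(0) = mex{} = 0
g(1) = mex{} = 0
g(2) = mex{} = 0
g(3) = mex{0} = 1
g(4) = mex{0} = 1
g(5) = mex{0} = 1
g(6) = mex{0,1} = 2
So g(6) = 2.
Pile B is a plain Nim pile of size 5, so its Grundy value is 5.
For pile C, compute g(0), g(1), … with moves {1, 2, 5}:
k:     0  1  2  3  4  5  6  7  8
g(k):  0  1  2  0  1  2  0  1  2
So g(8) = 2.
The value of a disjunctive sum is the nim-sum of the parts.
Combined value = 2 ⊕ 5 ⊕ 2 = 5.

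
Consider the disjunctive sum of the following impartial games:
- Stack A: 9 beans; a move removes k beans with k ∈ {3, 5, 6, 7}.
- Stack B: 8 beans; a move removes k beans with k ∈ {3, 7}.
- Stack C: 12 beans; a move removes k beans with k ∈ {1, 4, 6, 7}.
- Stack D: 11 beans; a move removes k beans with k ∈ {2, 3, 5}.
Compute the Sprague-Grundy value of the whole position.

1

Grundy values for stack A (subtraction set {3, 5, 6, 7}):
k:     0  1  2  3  4  5  6  7  8  9
g(k):  0  0  0  1  1  1  2  2  2  3
So g(9) = 3.
Build the Grundy sequence for stack B with g(k) = mex{g(k−s) : s ∈ {3, 7}, s ≤ k}:
k:     0  1  2  3  4  5  6  7  8
g(k):  0  0  0  1  1  1  0  2  2
So g(8) = 2.
Grundy values for stack C (subtraction set {1, 4, 6, 7}):
k:     0  1  2  3  4  5  6  7  8  9 10 11 12
g(k):  0  1  0  1  2  0  1  2  3  2  0  1  2
So g(12) = 2.
For stack D, compute g(0), g(1), … with moves {2, 3, 5}:
g(0) = mex{} = 0
g(1) = mex{} = 0
g(2) = mex{0} = 1
g(3) = mex{0} = 1
g(4) = mex{0,1} = 2
g(5) = mex{0,1} = 2
g(6) = mex{0,1,2} = 3
g(7) = mex{1,2} = 0
g(8) = mex{1,2,3} = 0
g(9) = mex{0,2,3} = 1
g(10) = mex{0,2} = 1
g(11) = mex{0,1,3} = 2
So g(11) = 2.
The value of a disjunctive sum is the nim-sum of the parts.
Combined value = 3 XOR 2 XOR 2 XOR 2 = 1.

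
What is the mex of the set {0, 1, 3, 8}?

The values 0, 1 are all present; 2 is the first non-negative integer missing from the set.

2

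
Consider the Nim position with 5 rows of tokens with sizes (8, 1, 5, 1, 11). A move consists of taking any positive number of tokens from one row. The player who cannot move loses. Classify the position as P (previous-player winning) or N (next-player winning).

Nim-sum: 8 XOR 1 XOR 5 XOR 1 XOR 11 = 6.
The nim-sum is 6 ≠ 0, so this is an N-position: the player to move can win.

N-position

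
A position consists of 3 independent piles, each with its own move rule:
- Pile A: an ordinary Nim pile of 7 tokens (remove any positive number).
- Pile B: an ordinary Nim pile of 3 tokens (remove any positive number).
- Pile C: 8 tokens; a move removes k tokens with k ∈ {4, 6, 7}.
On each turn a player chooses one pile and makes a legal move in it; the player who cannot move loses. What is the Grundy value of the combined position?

6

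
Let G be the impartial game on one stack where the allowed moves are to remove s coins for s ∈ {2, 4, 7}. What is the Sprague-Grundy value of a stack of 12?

0

Build the Grundy sequence with g(k) = mex{g(k−s) : s ∈ {2, 4, 7}, s ≤ k}:
k:     0  1  2  3  4  5  6  7  8  9 10 11 12
g(k):  0  0  1  1  2  2  0  3  1  0  2  1  0
So g(12) = 0.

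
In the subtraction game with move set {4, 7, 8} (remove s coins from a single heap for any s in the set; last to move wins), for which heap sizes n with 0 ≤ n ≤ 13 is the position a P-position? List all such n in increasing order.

0, 1, 2, 3, 12, 13

Compute g(0), g(1), … for moves {4, 7, 8}:
g(0) = mex{} = 0
g(1) = mex{} = 0
g(2) = mex{} = 0
g(3) = mex{} = 0
g(4) = mex{0} = 1
g(5) = mex{0} = 1
g(6) = mex{0} = 1
g(7) = mex{0} = 1
g(8) = mex{0,1} = 2
g(9) = mex{0,1} = 2
g(10) = mex{0,1} = 2
g(11) = mex{0,1} = 2
g(12) = mex{1,2} = 0
g(13) = mex{1,2} = 0
The P-positions (g = 0) in 0..13 are 0, 1, 2, 3, 12, 13.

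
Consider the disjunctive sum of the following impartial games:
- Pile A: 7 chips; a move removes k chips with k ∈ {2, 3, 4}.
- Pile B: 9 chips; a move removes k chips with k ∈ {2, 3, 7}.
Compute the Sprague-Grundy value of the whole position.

2

Grundy values for pile A (subtraction set {2, 3, 4}):
k:     0  1  2  3  4  5  6  7
g(k):  0  0  1  1  2  2  0  0
So g(7) = 0.
Grundy values for pile B (subtraction set {2, 3, 7}):
k:     0  1  2  3  4  5  6  7  8  9
g(k):  0  0  1  1  2  0  0  1  1  2
So g(9) = 2.
By the Sprague-Grundy theorem, the Grundy value of a sum of independent games is the XOR of the component values.
Combined value = 0 ⊕ 2 = 2.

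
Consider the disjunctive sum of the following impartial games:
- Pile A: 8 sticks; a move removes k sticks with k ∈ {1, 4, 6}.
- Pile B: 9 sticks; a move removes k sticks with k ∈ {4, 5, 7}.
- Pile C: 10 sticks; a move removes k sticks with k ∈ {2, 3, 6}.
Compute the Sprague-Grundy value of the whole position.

3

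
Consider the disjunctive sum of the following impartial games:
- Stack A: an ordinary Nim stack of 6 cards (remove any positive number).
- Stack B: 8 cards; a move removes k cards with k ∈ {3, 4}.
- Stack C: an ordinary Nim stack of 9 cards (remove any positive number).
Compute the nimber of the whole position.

Stack A is a plain Nim stack of size 6, so its Grundy value is 6.
For stack B, compute g(0), g(1), … with moves {3, 4}:
k:     0  1  2  3  4  5  6  7  8
g(k):  0  0  0  1  1  1  2  0  0
So g(8) = 0.
Stack C is a plain Nim stack of size 9, so its Grundy value is 9.
The value of a disjunctive sum is the nim-sum of the parts.
Combined value = 6 ⊕ 0 ⊕ 9 = 15.

15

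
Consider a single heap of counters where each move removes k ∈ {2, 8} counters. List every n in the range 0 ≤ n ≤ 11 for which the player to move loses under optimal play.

Compute g(0), g(1), … for moves {2, 8}:
k:     0  1  2  3  4  5  6  7  8  9 10 11
g(k):  0  0  1  1  0  0  1  1  2  2  0  0
The P-positions (g = 0) in 0..11 are 0, 1, 4, 5, 10, 11.

0, 1, 4, 5, 10, 11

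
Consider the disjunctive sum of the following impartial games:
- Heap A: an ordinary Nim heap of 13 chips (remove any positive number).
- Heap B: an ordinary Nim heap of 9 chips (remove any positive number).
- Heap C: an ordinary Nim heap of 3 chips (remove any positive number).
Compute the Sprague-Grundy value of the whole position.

7

Heap A is a plain Nim heap of size 13, so its Grundy value is 13.
Heap B is a plain Nim heap of size 9, so its Grundy value is 9.
Heap C is a plain Nim heap of size 3, so its Grundy value is 3.
The value of a disjunctive sum is the nim-sum of the parts.
Combined value = 13 ⊕ 9 ⊕ 3 = 7.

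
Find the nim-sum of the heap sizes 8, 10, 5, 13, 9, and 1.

2

Nim-sum: 8 ^ 10 ^ 5 ^ 13 ^ 9 ^ 1 = 2.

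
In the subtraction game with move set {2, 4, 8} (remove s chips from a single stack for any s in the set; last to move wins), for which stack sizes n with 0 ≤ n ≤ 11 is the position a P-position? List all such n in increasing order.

0, 1, 6, 7

Build the Grundy sequence with g(k) = mex{g(k−s) : s ∈ {2, 4, 8}, s ≤ k}:
k:     0  1  2  3  4  5  6  7  8  9 10 11
g(k):  0  0  1  1  2  2  0  0  1  1  2  2
The P-positions (g = 0) in 0..11 are 0, 1, 6, 7.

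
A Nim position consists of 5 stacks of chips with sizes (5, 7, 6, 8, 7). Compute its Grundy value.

11

Bitwise XOR of the heap sizes:
  0101  (5)
  0111  (7)
  0110  (6)
  1000  (8)
  0111  (7)
  ----
  1011  (11)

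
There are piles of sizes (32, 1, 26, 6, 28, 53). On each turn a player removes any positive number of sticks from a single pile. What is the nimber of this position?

Bitwise XOR of the heap sizes:
  100000  (32)
  000001  (1)
  011010  (26)
  000110  (6)
  011100  (28)
  110101  (53)
  ------
  010100  (20)

20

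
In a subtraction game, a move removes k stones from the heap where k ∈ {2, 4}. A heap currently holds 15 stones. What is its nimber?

1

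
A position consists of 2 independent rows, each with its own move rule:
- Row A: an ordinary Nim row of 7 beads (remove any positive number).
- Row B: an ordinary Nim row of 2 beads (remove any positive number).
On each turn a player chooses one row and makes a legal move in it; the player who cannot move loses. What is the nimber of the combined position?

Row A is a plain Nim row of size 7, so its Grundy value is 7.
Row B is a plain Nim row of size 2, so its Grundy value is 2.
The value of a disjunctive sum is the nim-sum of the parts.
Combined value = 7 XOR 2 = 5.

5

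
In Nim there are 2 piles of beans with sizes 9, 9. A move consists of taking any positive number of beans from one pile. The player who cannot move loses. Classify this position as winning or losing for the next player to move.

Losing position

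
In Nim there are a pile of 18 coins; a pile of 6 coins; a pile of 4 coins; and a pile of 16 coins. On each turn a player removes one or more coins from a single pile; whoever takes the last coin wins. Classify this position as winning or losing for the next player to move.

Losing position

Nim-sum: 18 XOR 6 XOR 4 XOR 16 = 0.
The nim-sum is 0, so this is a P-position: the player to move is in a losing position under optimal play.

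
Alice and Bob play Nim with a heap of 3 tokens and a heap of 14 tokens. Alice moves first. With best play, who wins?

Compute the nim-sum pairwise:
3 ^ 14 = 13
The nim-sum is 13 ≠ 0, so this is an N-position: the player to move can win; Alice has a winning move.

Alice wins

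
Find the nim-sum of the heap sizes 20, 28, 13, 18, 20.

3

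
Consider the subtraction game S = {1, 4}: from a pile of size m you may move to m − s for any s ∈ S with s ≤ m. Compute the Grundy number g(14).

2

Compute g(0), g(1), … for moves {1, 4}:
g(0) = mex{} = 0
g(1) = mex{0} = 1
g(2) = mex{1} = 0
g(3) = mex{0} = 1
g(4) = mex{0,1} = 2
g(5) = mex{1,2} = 0
g(6) = mex{0} = 1
g(7) = mex{1} = 0
g(8) = mex{0,2} = 1
g(9) = mex{0,1} = 2
g(10) = mex{1,2} = 0
g(11) = mex{0} = 1
g(12) = mex{1} = 0
g(13) = mex{0,2} = 1
g(14) = mex{0,1} = 2
So g(14) = 2.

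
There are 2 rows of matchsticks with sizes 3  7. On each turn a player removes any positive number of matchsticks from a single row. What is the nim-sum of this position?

Compute the nim-sum pairwise:
3 ⊕ 7 = 4

4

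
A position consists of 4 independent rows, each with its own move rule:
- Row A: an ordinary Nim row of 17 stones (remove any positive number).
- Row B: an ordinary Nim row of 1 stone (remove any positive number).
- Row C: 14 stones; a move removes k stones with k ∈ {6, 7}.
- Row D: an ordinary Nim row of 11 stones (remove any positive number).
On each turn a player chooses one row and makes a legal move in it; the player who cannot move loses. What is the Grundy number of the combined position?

Row A is a plain Nim row of size 17, so its Grundy value is 17.
Row B is a plain Nim row of size 1, so its Grundy value is 1.
Grundy values for row C (subtraction set {6, 7}):
g(0) = mex{} = 0
g(1) = mex{} = 0
g(2) = mex{} = 0
g(3) = mex{} = 0
g(4) = mex{} = 0
g(5) = mex{} = 0
g(6) = mex{0} = 1
g(7) = mex{0} = 1
g(8) = mex{0} = 1
g(9) = mex{0} = 1
g(10) = mex{0} = 1
g(11) = mex{0} = 1
g(12) = mex{0,1} = 2
g(13) = mex{1} = 0
g(14) = mex{1} = 0
So g(14) = 0.
Row D is a plain Nim row of size 11, so its Grundy value is 11.
By the Sprague-Grundy theorem, the Grundy value of a sum of independent games is the XOR of the component values.
Combined value = 17 ⊕ 1 ⊕ 0 ⊕ 11 = 27.

27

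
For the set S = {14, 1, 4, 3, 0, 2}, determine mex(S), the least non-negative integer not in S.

The values 0, 1, 2, 3, 4 are all present; 5 is the first non-negative integer missing from the set.

5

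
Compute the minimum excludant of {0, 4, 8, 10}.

0 is in the set but 1 is not, so the mex is 1.

1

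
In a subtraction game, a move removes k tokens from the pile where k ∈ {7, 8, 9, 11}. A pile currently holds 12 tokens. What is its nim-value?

Compute g(0), g(1), … for moves {7, 8, 9, 11}:
g(0) = mex{} = 0
g(1) = mex{} = 0
g(2) = mex{} = 0
g(3) = mex{} = 0
g(4) = mex{} = 0
g(5) = mex{} = 0
g(6) = mex{} = 0
g(7) = mex{0} = 1
g(8) = mex{0} = 1
g(9) = mex{0} = 1
g(10) = mex{0} = 1
g(11) = mex{0} = 1
g(12) = mex{0} = 1
So g(12) = 1.

1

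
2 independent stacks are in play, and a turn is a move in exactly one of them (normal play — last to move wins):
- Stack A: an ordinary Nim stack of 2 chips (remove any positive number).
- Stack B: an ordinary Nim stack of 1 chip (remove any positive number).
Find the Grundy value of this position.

3

Stack A is a plain Nim stack of size 2, so its Grundy value is 2.
Stack B is a plain Nim stack of size 1, so its Grundy value is 1.
By the Sprague-Grundy theorem, the Grundy value of a sum of independent games is the XOR of the component values.
Combined value = 2 XOR 1 = 3.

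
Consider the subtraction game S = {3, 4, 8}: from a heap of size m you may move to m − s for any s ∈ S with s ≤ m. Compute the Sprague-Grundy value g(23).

3

Compute g(0), g(1), … for moves {3, 4, 8}:
k:     0  1  2  3  4  5  6  7  8  9 10 11 12 13 14 15 16 17 18 19 20 21 22 23
g(k):  0  0  0  1  1  1  2  0  2  3  1  3  0  0  0  1  1  1  2  0  2  3  1  3
So g(23) = 3.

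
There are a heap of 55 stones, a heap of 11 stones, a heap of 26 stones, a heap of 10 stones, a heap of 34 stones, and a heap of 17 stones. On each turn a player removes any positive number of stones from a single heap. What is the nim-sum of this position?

Compute the nim-sum pairwise:
55 ⊕ 11 = 60
60 ⊕ 26 = 38
38 ⊕ 10 = 44
44 ⊕ 34 = 14
14 ⊕ 17 = 31

31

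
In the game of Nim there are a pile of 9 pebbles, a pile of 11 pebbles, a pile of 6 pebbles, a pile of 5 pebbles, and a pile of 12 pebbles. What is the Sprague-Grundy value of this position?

13

Write each in binary and XOR column by column:
  1001  (9)
  1011  (11)
  0110  (6)
  0101  (5)
  1100  (12)
  ----
  1101  (13)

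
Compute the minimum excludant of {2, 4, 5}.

0 is not in the set, so the mex is 0.

0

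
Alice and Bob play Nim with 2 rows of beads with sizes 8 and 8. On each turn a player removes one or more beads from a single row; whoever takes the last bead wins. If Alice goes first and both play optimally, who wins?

Bob wins

Bitwise XOR of the heap sizes:
  1000  (8)
  1000  (8)
  ----
  0000  (0)
The nim-sum is 0, so this is a P-position: the player to move is in a losing position under optimal play; Alice is about to move from it and so loses — Bob wins.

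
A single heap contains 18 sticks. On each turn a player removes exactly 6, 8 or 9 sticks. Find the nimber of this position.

Grundy values for subtraction set {6, 8, 9}:
k:     0  1  2  3  4  5  6  7  8  9 10 11 12 13 14 15 16 17 18
g(k):  0  0  0  0  0  0  1  1  1  1  1  1  2  2  2  0  0  0  0
So g(18) = 0.

0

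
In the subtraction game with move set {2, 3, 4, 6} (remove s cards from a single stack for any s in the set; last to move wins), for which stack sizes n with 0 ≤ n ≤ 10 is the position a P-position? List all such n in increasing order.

0, 1, 8, 9

Grundy values for subtraction set {2, 3, 4, 6}:
g(0) = mex{} = 0
g(1) = mex{} = 0
g(2) = mex{0} = 1
g(3) = mex{0} = 1
g(4) = mex{0,1} = 2
g(5) = mex{0,1} = 2
g(6) = mex{0,1,2} = 3
g(7) = mex{0,1,2} = 3
g(8) = mex{1,2,3} = 0
g(9) = mex{1,2,3} = 0
g(10) = mex{0,2,3} = 1
The P-positions (g = 0) in 0..10 are 0, 1, 8, 9.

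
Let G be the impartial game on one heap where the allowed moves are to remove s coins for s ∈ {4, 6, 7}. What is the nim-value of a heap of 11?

0

Grundy values for subtraction set {4, 6, 7}:
k:     0  1  2  3  4  5  6  7  8  9 10 11
g(k):  0  0  0  0  1  1  1  1  2  2  2  0
So g(11) = 0.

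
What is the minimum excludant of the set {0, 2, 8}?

0 is in the set but 1 is not, so the mex is 1.

1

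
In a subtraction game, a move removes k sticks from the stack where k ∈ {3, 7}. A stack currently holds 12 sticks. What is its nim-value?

0

Compute g(0), g(1), … for moves {3, 7}:
g(0) = mex{} = 0
g(1) = mex{} = 0
g(2) = mex{} = 0
g(3) = mex{0} = 1
g(4) = mex{0} = 1
g(5) = mex{0} = 1
g(6) = mex{1} = 0
g(7) = mex{0,1} = 2
g(8) = mex{0,1} = 2
g(9) = mex{0} = 1
g(10) = mex{1,2} = 0
g(11) = mex{1,2} = 0
g(12) = mex{1} = 0
So g(12) = 0.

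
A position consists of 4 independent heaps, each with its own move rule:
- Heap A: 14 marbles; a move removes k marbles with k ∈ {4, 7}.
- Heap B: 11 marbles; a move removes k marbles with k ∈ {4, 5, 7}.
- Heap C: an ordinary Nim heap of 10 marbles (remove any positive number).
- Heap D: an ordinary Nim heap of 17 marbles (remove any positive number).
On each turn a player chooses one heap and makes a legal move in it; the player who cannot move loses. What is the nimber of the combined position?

27

Build the Grundy sequence for heap A with g(k) = mex{g(k−s) : s ∈ {4, 7}, s ≤ k}:
g(0) = mex{} = 0
g(1) = mex{} = 0
g(2) = mex{} = 0
g(3) = mex{} = 0
g(4) = mex{0} = 1
g(5) = mex{0} = 1
g(6) = mex{0} = 1
g(7) = mex{0} = 1
g(8) = mex{0,1} = 2
g(9) = mex{0,1} = 2
g(10) = mex{0,1} = 2
g(11) = mex{1} = 0
g(12) = mex{1,2} = 0
g(13) = mex{1,2} = 0
g(14) = mex{1,2} = 0
So g(14) = 0.
For heap B, compute g(0), g(1), … with moves {4, 5, 7}:
k:     0  1  2  3  4  5  6  7  8  9 10 11
g(k):  0  0  0  0  1  1  1  1  2  2  2  0
So g(11) = 0.
Heap C is a plain Nim heap of size 10, so its Grundy value is 10.
Heap D is a plain Nim heap of size 17, so its Grundy value is 17.
The value of a disjunctive sum is the nim-sum of the parts.
Combined value = 0 ⊕ 0 ⊕ 10 ⊕ 17 = 27.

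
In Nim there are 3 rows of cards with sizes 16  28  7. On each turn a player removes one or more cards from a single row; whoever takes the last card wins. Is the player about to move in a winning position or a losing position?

Write each in binary and XOR column by column:
  10000  (16)
  11100  (28)
  00111  (7)
  -----
  01011  (11)
The nim-sum is 11 ≠ 0, so this is an N-position: the player to move can win.

Winning position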